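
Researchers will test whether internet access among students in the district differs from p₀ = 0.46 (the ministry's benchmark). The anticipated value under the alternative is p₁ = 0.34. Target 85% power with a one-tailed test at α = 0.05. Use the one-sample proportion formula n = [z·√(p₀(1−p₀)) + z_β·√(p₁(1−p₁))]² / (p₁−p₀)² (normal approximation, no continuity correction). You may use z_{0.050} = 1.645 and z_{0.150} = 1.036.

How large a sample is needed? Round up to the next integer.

n = [z_α·√(p₀q₀) + z_β·√(p₁q₁)]² / (p₁ − p₀)²
  = [1.645·√(0.46·0.54) + 1.036·√(0.34·0.66)]² / (-0.12)²
  = [1.645·0.4984 + 1.036·0.4737]² / 0.0144
  = [1.3106]² / 0.0144
  = 119.29
Round up → n = 120.

n = 120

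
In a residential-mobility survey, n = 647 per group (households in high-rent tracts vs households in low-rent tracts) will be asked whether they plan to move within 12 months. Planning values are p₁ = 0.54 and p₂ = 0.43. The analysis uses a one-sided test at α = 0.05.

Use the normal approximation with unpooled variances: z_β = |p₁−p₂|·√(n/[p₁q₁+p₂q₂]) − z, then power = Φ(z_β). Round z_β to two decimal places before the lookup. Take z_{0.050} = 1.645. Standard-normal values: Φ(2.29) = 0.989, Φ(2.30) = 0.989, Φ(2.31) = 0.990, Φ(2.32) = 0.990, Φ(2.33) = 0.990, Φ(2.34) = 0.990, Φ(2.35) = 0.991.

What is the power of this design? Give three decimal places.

z_β = |p₁−p₂|·√(n/[p₁q₁+p₂q₂]) − z_α
    = 0.11 · √(647/0.4935) − 1.645
    = 0.11 · 36.2083 − 1.645
    = 3.9829 − 1.645 = 2.3379 → 2.34
Power = Φ(2.34) = 0.990.

Power ≈ 0.990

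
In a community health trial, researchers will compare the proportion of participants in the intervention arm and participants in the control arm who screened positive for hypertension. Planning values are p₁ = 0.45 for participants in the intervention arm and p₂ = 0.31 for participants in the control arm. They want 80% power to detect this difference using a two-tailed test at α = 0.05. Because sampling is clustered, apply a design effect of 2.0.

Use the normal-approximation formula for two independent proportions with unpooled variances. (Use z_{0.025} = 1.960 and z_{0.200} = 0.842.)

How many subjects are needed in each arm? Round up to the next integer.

n = 370 per group

n = (z_{α/2} + z_β)² · [p₁(1−p₁) + p₂(1−p₂)] / (p₁ − p₂)²
  = (1.960 + 0.842)² · (0.45·0.55 + 0.31·0.69) / (0.14)²
  = (2.802)² · (0.2475 + 0.2139) / 0.0196
  = 7.8512 · 0.4614 / 0.0196
  = 184.82
Design effect: 2.0 × 184.82 = 369.65.
Round up → n = 370 per group.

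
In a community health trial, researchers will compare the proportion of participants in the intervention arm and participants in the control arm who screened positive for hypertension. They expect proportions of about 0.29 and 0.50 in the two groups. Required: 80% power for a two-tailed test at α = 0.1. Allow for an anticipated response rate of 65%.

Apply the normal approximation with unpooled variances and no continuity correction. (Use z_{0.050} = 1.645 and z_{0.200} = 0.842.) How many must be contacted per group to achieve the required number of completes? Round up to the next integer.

n = 99 per group

n = (z_{α/2} + z_β)² · [p₁(1−p₁) + p₂(1−p₂)] / (p₁ − p₂)²
  = (1.645 + 0.842)² · (0.29·0.71 + 0.50·0.50) / (-0.21)²
  = (2.487)² · (0.2059 + 0.2500) / 0.0441
  = 6.1852 · 0.4559 / 0.0441
  = 63.94
Adjust for 65% response: 63.94 / 0.65 = 98.37.
Round up → n = 99 per group.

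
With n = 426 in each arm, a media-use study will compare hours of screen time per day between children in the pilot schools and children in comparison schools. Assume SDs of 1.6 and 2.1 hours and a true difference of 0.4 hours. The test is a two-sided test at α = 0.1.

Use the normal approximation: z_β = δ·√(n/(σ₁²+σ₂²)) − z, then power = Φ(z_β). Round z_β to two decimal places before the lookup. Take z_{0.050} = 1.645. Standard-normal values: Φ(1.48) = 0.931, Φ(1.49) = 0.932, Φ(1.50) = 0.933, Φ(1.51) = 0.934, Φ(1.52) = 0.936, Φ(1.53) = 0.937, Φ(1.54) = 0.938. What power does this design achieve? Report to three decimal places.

Power ≈ 0.931

z_β = δ·√(n/(σ₁²+σ₂²)) − z_{α/2}
    = 0.4 · √(426/6.97) − 1.645
    = 0.4 · 7.81787 − 1.645
    = 3.1271 − 1.645 = 1.4821 → 1.48
Power = Φ(1.48) = 0.931.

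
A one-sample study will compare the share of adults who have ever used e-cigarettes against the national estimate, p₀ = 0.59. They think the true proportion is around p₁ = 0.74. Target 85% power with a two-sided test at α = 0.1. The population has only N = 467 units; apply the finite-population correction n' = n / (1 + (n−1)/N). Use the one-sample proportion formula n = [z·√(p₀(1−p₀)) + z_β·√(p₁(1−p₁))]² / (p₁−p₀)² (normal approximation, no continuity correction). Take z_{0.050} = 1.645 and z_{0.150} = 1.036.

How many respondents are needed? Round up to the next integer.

n = [z_{α/2}·√(p₀q₀) + z_β·√(p₁q₁)]² / (p₁ − p₀)²
  = [1.645·√(0.59·0.41) + 1.036·√(0.74·0.26)]² / (0.15)²
  = [1.645·0.4918 + 1.036·0.4386]² / 0.0225
  = [1.2635]² / 0.0225
  = 70.95
Finite-population correction (N = 467): 70.95 / (1 + (70.95 − 1)/467) = 61.71.
Round up → n = 62.

n = 62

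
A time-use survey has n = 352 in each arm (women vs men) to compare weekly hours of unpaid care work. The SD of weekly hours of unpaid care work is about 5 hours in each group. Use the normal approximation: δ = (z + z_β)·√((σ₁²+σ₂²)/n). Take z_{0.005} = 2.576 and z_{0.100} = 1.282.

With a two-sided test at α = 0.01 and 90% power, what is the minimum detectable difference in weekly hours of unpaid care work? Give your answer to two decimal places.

δ = (z_{α/2} + z_β) · √((σ₁²+σ₂²)/n)
  = (2.576 + 1.282) · √(50/352)
  = 3.858 · √0.14205
  = 3.858 · 0.3769
  = 1.4540

Minimum detectable difference ≈ 1.45 hours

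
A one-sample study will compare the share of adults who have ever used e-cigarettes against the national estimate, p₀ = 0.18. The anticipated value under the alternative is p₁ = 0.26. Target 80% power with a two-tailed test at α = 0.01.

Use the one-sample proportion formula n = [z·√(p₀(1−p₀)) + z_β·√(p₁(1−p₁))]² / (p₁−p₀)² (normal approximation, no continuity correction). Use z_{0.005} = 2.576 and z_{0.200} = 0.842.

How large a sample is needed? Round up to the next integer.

n = [z_{α/2}·√(p₀q₀) + z_β·√(p₁q₁)]² / (p₁ − p₀)²
  = [2.576·√(0.18·0.82) + 0.842·√(0.26·0.74)]² / (0.08)²
  = [2.576·0.3842 + 0.842·0.4386]² / 0.0064
  = [1.3590]² / 0.0064
  = 288.57
Round up → n = 289.

n = 289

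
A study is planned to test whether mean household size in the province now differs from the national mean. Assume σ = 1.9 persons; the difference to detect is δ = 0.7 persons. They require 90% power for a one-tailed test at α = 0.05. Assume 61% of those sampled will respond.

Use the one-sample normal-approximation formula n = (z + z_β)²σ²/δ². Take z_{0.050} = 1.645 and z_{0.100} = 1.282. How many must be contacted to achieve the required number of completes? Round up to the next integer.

n = 104

n = (z_α + z_β)² · σ² / δ²
  = (1.645 + 1.282)² · 1.9² / 0.7²
  = 8.5673 · 3.61 / 0.49
  = 63.12
Adjust for 61% response: 63.12 / 0.61 = 103.47.
Round up → n = 104.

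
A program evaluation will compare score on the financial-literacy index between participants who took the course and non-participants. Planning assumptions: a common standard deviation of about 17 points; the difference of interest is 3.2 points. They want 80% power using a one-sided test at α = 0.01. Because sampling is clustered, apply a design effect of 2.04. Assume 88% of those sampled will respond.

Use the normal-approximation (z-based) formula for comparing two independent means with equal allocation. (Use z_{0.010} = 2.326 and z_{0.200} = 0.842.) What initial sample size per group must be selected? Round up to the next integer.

n = 1314 per group

n = (z_α + z_β)² · (σ₁² + σ₂²) / δ²
  = (2.326 + 0.842)² · (2·17² = 578) / 3.2²
  = 10.0362 · 578 / 10.24
  = 566.50
Design effect: 2.04 × 566.50 = 1155.66.
Adjust for 88% response: 1155.66 / 0.88 = 1313.24.
Round up → n = 1314 per group.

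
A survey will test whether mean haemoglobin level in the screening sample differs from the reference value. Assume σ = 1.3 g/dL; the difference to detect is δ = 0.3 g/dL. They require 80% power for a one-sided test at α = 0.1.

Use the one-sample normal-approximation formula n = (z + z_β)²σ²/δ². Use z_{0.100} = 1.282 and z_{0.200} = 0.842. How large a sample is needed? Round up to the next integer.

n = 85

n = (z_α + z_β)² · σ² / δ²
  = (1.282 + 0.842)² · 1.3² / 0.3²
  = 4.5114 · 1.69 / 0.09
  = 84.71
Round up → n = 85.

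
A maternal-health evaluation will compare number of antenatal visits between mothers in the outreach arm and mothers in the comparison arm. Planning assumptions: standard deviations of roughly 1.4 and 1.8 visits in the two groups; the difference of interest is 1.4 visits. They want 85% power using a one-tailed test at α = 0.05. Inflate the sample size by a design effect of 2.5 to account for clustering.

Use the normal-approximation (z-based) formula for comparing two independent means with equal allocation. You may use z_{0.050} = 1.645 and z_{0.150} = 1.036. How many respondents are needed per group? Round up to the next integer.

n = 48 per group

n = (z_α + z_β)² · (σ₁² + σ₂²) / δ²
  = (1.645 + 1.036)² · (1.4² + 1.8² = 5.2) / 1.4²
  = 7.1878 · 5.2 / 1.96
  = 19.07
Design effect: 2.5 × 19.07 = 47.67.
Round up → n = 48 per group.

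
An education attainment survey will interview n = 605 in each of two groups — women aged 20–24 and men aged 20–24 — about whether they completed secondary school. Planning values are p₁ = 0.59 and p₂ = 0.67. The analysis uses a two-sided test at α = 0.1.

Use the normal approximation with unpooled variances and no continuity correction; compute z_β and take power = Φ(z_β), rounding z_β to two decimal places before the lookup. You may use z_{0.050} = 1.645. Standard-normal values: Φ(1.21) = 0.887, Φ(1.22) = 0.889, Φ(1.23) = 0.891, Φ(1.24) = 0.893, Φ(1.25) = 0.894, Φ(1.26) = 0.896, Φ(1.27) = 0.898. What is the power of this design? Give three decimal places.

Power ≈ 0.894

z_β = |p₁−p₂|·√(n/[p₁q₁+p₂q₂]) − z_{α/2}
    = 0.08 · √(605/0.4630) − 1.645
    = 0.08 · 36.1482 − 1.645
    = 2.8919 − 1.645 = 1.2469 → 1.25
Power = Φ(1.25) = 0.894.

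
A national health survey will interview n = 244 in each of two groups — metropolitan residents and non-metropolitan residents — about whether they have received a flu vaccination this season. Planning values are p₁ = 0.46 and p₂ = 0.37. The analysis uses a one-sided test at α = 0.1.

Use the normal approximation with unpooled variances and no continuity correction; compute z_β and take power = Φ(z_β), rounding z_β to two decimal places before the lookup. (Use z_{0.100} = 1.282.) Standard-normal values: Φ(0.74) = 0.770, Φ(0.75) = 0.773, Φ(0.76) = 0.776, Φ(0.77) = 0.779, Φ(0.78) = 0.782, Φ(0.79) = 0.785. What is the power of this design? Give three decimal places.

Power ≈ 0.770

z_β = |p₁−p₂|·√(n/[p₁q₁+p₂q₂]) − z_α
    = 0.09 · √(244/0.4815) − 1.282
    = 0.09 · 22.5111 − 1.282
    = 2.0260 − 1.282 = 0.7440 → 0.74
Power = Φ(0.74) = 0.770.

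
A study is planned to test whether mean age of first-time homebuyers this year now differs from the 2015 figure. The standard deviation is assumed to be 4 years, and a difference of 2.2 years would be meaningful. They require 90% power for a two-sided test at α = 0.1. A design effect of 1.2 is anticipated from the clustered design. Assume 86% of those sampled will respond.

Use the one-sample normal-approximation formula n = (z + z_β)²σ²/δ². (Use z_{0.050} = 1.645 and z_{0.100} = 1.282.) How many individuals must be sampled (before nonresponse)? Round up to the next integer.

n = 40

n = (z_{α/2} + z_β)² · σ² / δ²
  = (1.645 + 1.282)² · 4² / 2.2²
  = 8.5673 · 16 / 4.84
  = 28.32
Design effect: 1.2 × 28.32 = 33.99.
Adjust for 86% response: 33.99 / 0.86 = 39.52.
Round up → n = 40.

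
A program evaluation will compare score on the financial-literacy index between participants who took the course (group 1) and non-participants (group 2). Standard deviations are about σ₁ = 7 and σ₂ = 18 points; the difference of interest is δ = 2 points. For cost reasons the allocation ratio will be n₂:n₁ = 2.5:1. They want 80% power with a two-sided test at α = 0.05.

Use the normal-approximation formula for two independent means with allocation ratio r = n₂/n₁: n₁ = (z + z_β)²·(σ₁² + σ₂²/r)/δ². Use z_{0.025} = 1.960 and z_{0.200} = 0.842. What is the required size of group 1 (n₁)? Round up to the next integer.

n₁ = 351

n₁ = (z_{α/2} + z_β)² · (σ₁² + σ₂²/r) / δ²
   = (1.960 + 0.842)² · (7² + 18²/2.5) / 2²
   = 7.8512 · (49 + 129.6) / 4
   = 7.8512 · 178.6 / 4
   = 350.56
Round up → n₁ = 351; n₂ = r·n₁ = 2.5 × 351 = 878.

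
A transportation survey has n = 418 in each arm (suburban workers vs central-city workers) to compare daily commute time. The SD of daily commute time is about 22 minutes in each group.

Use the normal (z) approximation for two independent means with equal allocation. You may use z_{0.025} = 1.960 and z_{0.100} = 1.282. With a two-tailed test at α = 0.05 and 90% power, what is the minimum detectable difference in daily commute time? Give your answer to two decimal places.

δ = (z_{α/2} + z_β) · √((σ₁²+σ₂²)/n)
  = (1.960 + 1.282) · √(968/418)
  = 3.242 · √2.3158
  = 3.242 · 1.5218
  = 4.9336

Minimum detectable difference ≈ 4.93 minutes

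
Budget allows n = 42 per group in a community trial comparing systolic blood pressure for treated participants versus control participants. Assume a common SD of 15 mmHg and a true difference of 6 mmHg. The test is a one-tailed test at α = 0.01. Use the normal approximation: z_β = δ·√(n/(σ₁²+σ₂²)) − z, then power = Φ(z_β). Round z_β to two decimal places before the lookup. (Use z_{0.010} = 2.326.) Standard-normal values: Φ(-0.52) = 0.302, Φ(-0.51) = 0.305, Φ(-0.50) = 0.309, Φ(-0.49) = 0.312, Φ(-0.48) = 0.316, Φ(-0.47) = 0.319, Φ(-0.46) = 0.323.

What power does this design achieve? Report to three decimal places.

z_β = δ·√(n/(σ₁²+σ₂²)) − z_α
    = 6 · √(42/450) − 2.326
    = 6 · 0.30551 − 2.326
    = 1.8330 − 2.326 = -0.4930 → -0.49
Power = Φ(-0.49) = 0.312.

Power ≈ 0.312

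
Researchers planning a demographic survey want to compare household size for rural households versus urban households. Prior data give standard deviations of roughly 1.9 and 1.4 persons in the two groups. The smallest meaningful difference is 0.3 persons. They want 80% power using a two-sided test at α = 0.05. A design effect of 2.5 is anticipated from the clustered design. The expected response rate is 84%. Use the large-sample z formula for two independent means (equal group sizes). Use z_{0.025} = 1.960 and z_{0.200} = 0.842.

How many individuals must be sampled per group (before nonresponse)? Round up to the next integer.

n = 1447 per group

n = (z_{α/2} + z_β)² · (σ₁² + σ₂²) / δ²
  = (1.960 + 0.842)² · (1.9² + 1.4² = 5.57) / 0.3²
  = 7.8512 · 5.57 / 0.09
  = 485.90
Design effect: 2.5 × 485.90 = 1214.76.
Adjust for 84% response: 1214.76 / 0.84 = 1446.14.
Round up → n = 1447 per group.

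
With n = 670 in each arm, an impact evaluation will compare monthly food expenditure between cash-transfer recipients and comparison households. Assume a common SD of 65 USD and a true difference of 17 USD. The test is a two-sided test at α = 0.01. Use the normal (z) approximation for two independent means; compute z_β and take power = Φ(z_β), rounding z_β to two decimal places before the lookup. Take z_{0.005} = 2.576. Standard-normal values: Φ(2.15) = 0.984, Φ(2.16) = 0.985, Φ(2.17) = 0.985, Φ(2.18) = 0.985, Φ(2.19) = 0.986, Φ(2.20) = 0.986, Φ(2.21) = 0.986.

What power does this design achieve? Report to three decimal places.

Power ≈ 0.986

z_β = δ·√(n/(σ₁²+σ₂²)) − z_{α/2}
    = 17 · √(670/8450) − 2.576
    = 17 · 0.28158 − 2.576
    = 4.7869 − 2.576 = 2.2109 → 2.21
Power = Φ(2.21) = 0.986.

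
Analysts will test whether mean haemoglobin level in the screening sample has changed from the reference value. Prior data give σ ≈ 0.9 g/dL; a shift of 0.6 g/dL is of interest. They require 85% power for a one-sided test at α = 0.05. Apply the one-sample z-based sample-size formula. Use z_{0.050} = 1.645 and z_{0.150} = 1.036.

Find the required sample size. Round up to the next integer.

n = (z_α + z_β)² · σ² / δ²
  = (1.645 + 1.036)² · 0.9² / 0.6²
  = 7.1878 · 0.81 / 0.36
  = 16.17
Round up → n = 17.

n = 17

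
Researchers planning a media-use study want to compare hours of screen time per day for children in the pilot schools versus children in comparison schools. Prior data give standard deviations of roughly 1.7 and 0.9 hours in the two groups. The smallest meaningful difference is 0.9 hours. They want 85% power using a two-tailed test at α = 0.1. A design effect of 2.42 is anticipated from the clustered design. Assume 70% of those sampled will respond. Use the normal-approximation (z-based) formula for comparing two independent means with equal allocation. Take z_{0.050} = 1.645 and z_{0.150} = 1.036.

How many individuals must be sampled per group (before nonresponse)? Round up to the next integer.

n = 114 per group

n = (z_{α/2} + z_β)² · (σ₁² + σ₂²) / δ²
  = (1.645 + 1.036)² · (1.7² + 0.9² = 3.7) / 0.9²
  = 7.1878 · 3.7 / 0.81
  = 32.83
Design effect: 2.42 × 32.83 = 79.46.
Adjust for 70% response: 79.46 / 0.70 = 113.51.
Round up → n = 114 per group.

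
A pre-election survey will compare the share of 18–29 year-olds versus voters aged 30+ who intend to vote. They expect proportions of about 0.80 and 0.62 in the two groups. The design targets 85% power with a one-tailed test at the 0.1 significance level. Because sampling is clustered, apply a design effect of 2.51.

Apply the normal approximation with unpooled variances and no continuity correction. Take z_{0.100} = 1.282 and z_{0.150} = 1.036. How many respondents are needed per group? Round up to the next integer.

n = 165 per group

n = (z_α + z_β)² · [p₁(1−p₁) + p₂(1−p₂)] / (p₁ − p₂)²
  = (1.282 + 1.036)² · (0.80·0.20 + 0.62·0.38) / (0.18)²
  = (2.318)² · (0.1600 + 0.2356) / 0.0324
  = 5.3731 · 0.3956 / 0.0324
  = 65.61
Design effect: 2.51 × 65.61 = 164.67.
Round up → n = 165 per group.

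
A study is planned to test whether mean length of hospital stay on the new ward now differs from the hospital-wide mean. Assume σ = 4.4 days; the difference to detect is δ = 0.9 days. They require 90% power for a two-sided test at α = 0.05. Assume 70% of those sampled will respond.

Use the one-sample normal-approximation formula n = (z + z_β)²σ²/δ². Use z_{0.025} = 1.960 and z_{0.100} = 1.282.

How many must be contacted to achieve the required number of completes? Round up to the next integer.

n = (z_{α/2} + z_β)² · σ² / δ²
  = (1.960 + 1.282)² · 4.4² / 0.9²
  = 10.5106 · 19.36 / 0.81
  = 251.22
Adjust for 70% response: 251.22 / 0.70 = 358.88.
Round up → n = 359.

n = 359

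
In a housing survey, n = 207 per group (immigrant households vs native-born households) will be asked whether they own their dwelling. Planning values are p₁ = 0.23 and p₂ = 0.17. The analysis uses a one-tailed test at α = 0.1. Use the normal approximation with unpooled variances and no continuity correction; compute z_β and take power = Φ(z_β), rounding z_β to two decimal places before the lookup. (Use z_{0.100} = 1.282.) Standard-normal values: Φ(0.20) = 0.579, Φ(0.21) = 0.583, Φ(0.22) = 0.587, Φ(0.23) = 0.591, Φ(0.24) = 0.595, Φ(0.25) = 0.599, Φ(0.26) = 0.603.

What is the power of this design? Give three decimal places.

z_β = |p₁−p₂|·√(n/[p₁q₁+p₂q₂]) − z_α
    = 0.06 · √(207/0.3182) − 1.282
    = 0.06 · 25.5056 − 1.282
    = 1.5303 − 1.282 = 0.2483 → 0.25
Power = Φ(0.25) = 0.599.

Power ≈ 0.599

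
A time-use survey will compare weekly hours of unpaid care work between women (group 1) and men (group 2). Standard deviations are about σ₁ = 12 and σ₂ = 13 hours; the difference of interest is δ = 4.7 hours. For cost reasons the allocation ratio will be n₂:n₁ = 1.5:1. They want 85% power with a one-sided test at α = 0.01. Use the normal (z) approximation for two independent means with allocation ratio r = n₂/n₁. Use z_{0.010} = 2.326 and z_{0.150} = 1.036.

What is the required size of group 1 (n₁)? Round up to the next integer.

n₁ = 132

n₁ = (z_α + z_β)² · (σ₁² + σ₂²/r) / δ²
   = (2.326 + 1.036)² · (12² + 13²/1.5) / 4.7²
   = 11.3030 · (144 + 112.6667) / 22.09
   = 11.3030 · 256.6667 / 22.09
   = 131.33
Round up → n₁ = 132; n₂ = r·n₁ = 1.5 × 132 = 198.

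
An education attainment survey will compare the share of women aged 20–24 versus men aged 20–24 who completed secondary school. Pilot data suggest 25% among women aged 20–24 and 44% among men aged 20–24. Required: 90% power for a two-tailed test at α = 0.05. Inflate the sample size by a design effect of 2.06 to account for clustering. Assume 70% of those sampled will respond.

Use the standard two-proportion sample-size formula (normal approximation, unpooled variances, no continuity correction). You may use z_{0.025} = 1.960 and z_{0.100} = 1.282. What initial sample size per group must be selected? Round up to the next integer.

n = (z_{α/2} + z_β)² · [p₁(1−p₁) + p₂(1−p₂)] / (p₁ − p₂)²
  = (1.960 + 1.282)² · (0.25·0.75 + 0.44·0.56) / (-0.19)²
  = (3.242)² · (0.1875 + 0.2464) / 0.0361
  = 10.5106 · 0.4339 / 0.0361
  = 126.33
Design effect: 2.06 × 126.33 = 260.24.
Adjust for 70% response: 260.24 / 0.70 = 371.77.
Round up → n = 372 per group.

n = 372 per group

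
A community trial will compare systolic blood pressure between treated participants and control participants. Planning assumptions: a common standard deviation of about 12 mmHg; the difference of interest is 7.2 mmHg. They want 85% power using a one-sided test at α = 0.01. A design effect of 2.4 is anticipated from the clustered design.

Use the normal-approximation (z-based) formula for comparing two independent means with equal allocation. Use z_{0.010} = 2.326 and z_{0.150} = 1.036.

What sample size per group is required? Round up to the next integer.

n = 151 per group

n = (z_α + z_β)² · (σ₁² + σ₂²) / δ²
  = (2.326 + 1.036)² · (2·12² = 288) / 7.2²
  = 11.3030 · 288 / 51.84
  = 62.79
Design effect: 2.4 × 62.79 = 150.71.
Round up → n = 151 per group.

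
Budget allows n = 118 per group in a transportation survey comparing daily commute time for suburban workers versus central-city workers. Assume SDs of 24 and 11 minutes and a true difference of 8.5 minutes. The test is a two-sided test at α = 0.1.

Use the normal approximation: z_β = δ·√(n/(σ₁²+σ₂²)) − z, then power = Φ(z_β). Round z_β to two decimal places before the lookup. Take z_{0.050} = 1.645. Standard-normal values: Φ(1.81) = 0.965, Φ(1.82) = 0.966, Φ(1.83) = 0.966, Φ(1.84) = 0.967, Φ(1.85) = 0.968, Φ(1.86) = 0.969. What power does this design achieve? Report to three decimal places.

z_β = δ·√(n/(σ₁²+σ₂²)) − z_{α/2}
    = 8.5 · √(118/697) − 1.645
    = 8.5 · 0.41146 − 1.645
    = 3.4974 − 1.645 = 1.8524 → 1.85
Power = Φ(1.85) = 0.968.

Power ≈ 0.968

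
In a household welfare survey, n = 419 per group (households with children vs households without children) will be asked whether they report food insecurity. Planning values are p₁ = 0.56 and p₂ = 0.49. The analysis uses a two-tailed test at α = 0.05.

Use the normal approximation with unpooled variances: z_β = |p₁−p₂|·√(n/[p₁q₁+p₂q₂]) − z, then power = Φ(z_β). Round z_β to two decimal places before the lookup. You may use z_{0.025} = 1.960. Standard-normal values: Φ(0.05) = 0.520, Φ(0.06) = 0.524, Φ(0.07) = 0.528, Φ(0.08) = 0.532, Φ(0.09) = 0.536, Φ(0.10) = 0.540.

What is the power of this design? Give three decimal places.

Power ≈ 0.528

z_β = |p₁−p₂|·√(n/[p₁q₁+p₂q₂]) − z_{α/2}
    = 0.07 · √(419/0.4963) − 1.960
    = 0.07 · 29.0559 − 1.960
    = 2.0339 − 1.960 = 0.0739 → 0.07
Power = Φ(0.07) = 0.528.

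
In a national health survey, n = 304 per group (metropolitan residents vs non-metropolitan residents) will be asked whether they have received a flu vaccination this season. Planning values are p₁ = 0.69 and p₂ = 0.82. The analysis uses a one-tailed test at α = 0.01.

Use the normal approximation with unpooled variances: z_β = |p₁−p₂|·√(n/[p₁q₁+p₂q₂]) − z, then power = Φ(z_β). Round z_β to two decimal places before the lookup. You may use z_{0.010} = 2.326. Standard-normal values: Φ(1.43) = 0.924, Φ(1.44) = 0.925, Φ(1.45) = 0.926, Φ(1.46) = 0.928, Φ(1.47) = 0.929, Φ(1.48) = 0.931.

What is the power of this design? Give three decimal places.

Power ≈ 0.925

z_β = |p₁−p₂|·√(n/[p₁q₁+p₂q₂]) − z_α
    = 0.13 · √(304/0.3615) − 2.326
    = 0.13 · 28.9990 − 2.326
    = 3.7699 − 2.326 = 1.4439 → 1.44
Power = Φ(1.44) = 0.925.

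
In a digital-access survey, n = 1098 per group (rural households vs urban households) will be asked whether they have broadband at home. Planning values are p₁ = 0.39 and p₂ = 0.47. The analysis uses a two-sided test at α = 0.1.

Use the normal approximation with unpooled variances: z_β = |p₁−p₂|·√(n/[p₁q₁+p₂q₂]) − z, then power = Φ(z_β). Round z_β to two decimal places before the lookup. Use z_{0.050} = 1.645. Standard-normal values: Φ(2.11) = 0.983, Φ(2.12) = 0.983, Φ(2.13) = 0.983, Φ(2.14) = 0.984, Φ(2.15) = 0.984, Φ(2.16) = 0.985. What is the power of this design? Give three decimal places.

Power ≈ 0.984

z_β = |p₁−p₂|·√(n/[p₁q₁+p₂q₂]) − z_{α/2}
    = 0.08 · √(1098/0.4870) − 1.645
    = 0.08 · 47.4828 − 1.645
    = 3.7986 − 1.645 = 2.1536 → 2.15
Power = Φ(2.15) = 0.984.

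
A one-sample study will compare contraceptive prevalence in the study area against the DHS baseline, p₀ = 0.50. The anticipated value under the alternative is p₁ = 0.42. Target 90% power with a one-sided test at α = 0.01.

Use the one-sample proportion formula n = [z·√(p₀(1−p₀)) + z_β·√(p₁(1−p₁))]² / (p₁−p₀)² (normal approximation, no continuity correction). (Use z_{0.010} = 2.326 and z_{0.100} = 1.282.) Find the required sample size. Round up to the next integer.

n = 504

n = [z_α·√(p₀q₀) + z_β·√(p₁q₁)]² / (p₁ − p₀)²
  = [2.326·√(0.50·0.50) + 1.282·√(0.42·0.58)]² / (-0.08)²
  = [2.326·0.5000 + 1.282·0.4936]² / 0.0064
  = [1.7957]² / 0.0064
  = 503.86
Round up → n = 504.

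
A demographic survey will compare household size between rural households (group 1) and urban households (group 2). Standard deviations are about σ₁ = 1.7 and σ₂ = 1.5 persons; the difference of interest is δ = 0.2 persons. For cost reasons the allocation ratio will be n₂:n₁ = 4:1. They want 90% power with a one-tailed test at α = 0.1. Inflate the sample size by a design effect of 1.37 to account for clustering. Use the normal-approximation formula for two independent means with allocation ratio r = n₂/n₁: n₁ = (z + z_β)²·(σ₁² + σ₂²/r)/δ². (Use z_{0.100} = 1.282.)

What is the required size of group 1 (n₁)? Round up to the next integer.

n₁ = 778

n₁ = (z_α + z_β)² · (σ₁² + σ₂²/r) / δ²
   = (1.282 + 1.282)² · (1.7² + 1.5²/4) / 0.2²
   = 6.5741 · (2.89 + 0.5625) / 0.04
   = 6.5741 · 3.4525 / 0.04
   = 567.43
Design effect: 1.37 × 567.43 = 777.37.
Round up → n₁ = 778; n₂ = r·n₁ = 4 × 778 = 3112.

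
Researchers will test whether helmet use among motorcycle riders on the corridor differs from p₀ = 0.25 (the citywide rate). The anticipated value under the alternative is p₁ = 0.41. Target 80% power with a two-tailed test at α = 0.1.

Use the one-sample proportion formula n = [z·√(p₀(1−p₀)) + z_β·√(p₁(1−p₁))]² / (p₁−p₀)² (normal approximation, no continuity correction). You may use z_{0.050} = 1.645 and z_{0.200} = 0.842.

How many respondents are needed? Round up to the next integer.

n = [z_{α/2}·√(p₀q₀) + z_β·√(p₁q₁)]² / (p₁ − p₀)²
  = [1.645·√(0.25·0.75) + 0.842·√(0.41·0.59)]² / (0.16)²
  = [1.645·0.4330 + 0.842·0.4918]² / 0.0256
  = [1.1264]² / 0.0256
  = 49.56
Round up → n = 50.

n = 50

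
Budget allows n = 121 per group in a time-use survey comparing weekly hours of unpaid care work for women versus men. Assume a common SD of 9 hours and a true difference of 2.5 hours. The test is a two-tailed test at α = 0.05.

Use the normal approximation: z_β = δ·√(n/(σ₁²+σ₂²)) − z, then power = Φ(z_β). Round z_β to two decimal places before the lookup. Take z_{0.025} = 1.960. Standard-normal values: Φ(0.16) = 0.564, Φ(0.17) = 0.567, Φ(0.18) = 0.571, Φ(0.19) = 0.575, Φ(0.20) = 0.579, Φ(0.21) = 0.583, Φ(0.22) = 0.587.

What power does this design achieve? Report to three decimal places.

z_β = δ·√(n/(σ₁²+σ₂²)) − z_{α/2}
    = 2.5 · √(121/162) − 1.960
    = 2.5 · 0.86424 − 1.960
    = 2.1606 − 1.960 = 0.2006 → 0.20
Power = Φ(0.20) = 0.579.

Power ≈ 0.579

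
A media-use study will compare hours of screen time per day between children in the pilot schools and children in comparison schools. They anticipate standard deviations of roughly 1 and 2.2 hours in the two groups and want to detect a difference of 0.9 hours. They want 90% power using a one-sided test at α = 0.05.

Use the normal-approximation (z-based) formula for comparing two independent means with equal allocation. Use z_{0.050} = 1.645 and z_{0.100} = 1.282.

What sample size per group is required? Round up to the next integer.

n = 62 per group

n = (z_α + z_β)² · (σ₁² + σ₂²) / δ²
  = (1.645 + 1.282)² · (1² + 2.2² = 5.84) / 0.9²
  = 8.5673 · 5.84 / 0.81
  = 61.77
Round up → n = 62 per group.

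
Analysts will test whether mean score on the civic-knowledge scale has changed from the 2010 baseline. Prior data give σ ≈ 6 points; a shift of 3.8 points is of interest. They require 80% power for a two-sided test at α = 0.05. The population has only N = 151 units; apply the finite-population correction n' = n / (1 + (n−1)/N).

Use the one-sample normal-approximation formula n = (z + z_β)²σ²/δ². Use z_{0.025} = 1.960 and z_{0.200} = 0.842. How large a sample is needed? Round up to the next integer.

n = 18

n = (z_{α/2} + z_β)² · σ² / δ²
  = (1.960 + 0.842)² · 6² / 3.8²
  = 7.8512 · 36 / 14.44
  = 19.57
Finite-population correction (N = 151): 19.57 / (1 + (19.57 − 1)/151) = 17.43.
Round up → n = 18.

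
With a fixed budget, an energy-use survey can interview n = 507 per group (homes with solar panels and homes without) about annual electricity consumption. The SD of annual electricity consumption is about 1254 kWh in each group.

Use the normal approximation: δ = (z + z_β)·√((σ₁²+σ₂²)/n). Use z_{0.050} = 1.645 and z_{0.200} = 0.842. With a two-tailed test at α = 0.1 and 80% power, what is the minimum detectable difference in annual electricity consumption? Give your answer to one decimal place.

δ = (z_{α/2} + z_β) · √((σ₁²+σ₂²)/n)
  = (1.645 + 0.842) · √(3145032/507)
  = 2.487 · √6203.2
  = 2.487 · 78.7605
  = 195.8774

Minimum detectable difference ≈ 195.9 kWh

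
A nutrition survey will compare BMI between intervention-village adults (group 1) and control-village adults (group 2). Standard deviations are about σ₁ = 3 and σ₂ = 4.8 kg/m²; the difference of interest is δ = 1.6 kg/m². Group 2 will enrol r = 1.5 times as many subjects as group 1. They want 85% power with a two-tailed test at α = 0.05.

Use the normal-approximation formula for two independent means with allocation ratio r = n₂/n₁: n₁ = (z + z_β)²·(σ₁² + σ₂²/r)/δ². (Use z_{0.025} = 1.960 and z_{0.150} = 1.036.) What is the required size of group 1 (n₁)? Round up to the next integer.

n₁ = (z_{α/2} + z_β)² · (σ₁² + σ₂²/r) / δ²
   = (1.960 + 1.036)² · (3² + 4.8²/1.5) / 1.6²
   = 8.9760 · (9 + 15.36) / 2.56
   = 8.9760 · 24.36 / 2.56
   = 85.41
Round up → n₁ = 86; n₂ = r·n₁ = 1.5 × 86 = 129.

n₁ = 86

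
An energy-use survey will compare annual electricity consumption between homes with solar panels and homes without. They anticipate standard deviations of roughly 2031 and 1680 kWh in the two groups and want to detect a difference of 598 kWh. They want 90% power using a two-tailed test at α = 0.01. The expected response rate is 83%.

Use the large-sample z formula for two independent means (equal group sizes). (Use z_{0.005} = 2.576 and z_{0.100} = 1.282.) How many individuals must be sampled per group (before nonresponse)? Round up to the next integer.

n = (z_{α/2} + z_β)² · (σ₁² + σ₂²) / δ²
  = (2.576 + 1.282)² · (2031² + 1680² = 6947361) / 598²
  = 14.8842 · 6947361 / 357604
  = 289.16
Adjust for 83% response: 289.16 / 0.83 = 348.39.
Round up → n = 349 per group.

n = 349 per group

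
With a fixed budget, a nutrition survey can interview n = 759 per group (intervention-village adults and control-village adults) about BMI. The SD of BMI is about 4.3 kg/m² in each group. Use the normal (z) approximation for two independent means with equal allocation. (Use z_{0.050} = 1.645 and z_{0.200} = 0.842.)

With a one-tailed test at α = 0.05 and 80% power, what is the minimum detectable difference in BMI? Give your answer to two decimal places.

Minimum detectable difference ≈ 0.55 kg/m²

δ = (z_α + z_β) · √((σ₁²+σ₂²)/n)
  = (1.645 + 0.842) · √(36.98/759)
  = 2.487 · √0.04872
  = 2.487 · 0.2207
  = 0.5490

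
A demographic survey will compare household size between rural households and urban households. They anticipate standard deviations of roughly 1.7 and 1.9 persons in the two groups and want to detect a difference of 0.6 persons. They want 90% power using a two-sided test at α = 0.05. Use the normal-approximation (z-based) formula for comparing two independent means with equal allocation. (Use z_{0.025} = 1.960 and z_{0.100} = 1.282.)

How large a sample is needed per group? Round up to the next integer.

n = 190 per group

n = (z_{α/2} + z_β)² · (σ₁² + σ₂²) / δ²
  = (1.960 + 1.282)² · (1.7² + 1.9² = 6.5) / 0.6²
  = 10.5106 · 6.5 / 0.36
  = 189.77
Round up → n = 190 per group.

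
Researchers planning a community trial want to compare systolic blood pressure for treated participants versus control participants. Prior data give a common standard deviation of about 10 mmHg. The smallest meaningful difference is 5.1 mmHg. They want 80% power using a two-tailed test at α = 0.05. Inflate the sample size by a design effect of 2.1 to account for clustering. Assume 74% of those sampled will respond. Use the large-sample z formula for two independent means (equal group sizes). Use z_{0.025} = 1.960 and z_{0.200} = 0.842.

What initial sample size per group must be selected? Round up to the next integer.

n = 172 per group

n = (z_{α/2} + z_β)² · (σ₁² + σ₂²) / δ²
  = (1.960 + 0.842)² · (2·10² = 200) / 5.1²
  = 7.8512 · 200 / 26.01
  = 60.37
Design effect: 2.1 × 60.37 = 126.78.
Adjust for 74% response: 126.78 / 0.74 = 171.32.
Round up → n = 172 per group.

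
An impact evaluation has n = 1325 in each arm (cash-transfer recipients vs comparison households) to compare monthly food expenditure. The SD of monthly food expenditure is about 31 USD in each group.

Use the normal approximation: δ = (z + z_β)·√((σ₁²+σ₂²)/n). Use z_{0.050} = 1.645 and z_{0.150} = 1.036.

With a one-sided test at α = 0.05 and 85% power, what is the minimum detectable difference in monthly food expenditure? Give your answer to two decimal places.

δ = (z_α + z_β) · √((σ₁²+σ₂²)/n)
  = (1.645 + 1.036) · √(1922/1325)
  = 2.681 · √1.4506
  = 2.681 · 1.2044
  = 3.2290

Minimum detectable difference ≈ 3.23 USD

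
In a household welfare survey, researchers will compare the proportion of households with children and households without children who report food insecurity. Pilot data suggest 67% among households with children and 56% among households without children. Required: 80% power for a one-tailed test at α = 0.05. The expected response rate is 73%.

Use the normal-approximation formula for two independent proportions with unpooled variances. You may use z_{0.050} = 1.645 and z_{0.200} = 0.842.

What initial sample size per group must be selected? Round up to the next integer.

n = (z_α + z_β)² · [p₁(1−p₁) + p₂(1−p₂)] / (p₁ − p₂)²
  = (1.645 + 0.842)² · (0.67·0.33 + 0.56·0.44) / (0.11)²
  = (2.487)² · (0.2211 + 0.2464) / 0.0121
  = 6.1852 · 0.4675 / 0.0121
  = 238.97
Adjust for 73% response: 238.97 / 0.73 = 327.36.
Round up → n = 328 per group.

n = 328 per group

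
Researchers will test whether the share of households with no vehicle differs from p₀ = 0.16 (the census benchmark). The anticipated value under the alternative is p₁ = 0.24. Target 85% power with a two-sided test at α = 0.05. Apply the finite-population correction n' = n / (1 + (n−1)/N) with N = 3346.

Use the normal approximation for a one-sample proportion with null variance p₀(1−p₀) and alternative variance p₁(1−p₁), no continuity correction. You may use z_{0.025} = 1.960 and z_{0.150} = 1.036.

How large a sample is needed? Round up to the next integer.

n = [z_{α/2}·√(p₀q₀) + z_β·√(p₁q₁)]² / (p₁ − p₀)²
  = [1.960·√(0.16·0.84) + 1.036·√(0.24·0.76)]² / (0.08)²
  = [1.960·0.3666 + 1.036·0.4271]² / 0.0064
  = [1.1610]² / 0.0064
  = 210.61
Finite-population correction (N = 3346): 210.61 / (1 + (210.61 − 1)/3346) = 198.20.
Round up → n = 199.

n = 199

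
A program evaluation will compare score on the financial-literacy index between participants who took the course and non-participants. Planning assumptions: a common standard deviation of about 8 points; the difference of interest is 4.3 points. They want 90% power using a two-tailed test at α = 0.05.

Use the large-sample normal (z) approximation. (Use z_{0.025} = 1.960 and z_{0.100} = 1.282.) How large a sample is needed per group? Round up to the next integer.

n = 73 per group

n = (z_{α/2} + z_β)² · (σ₁² + σ₂²) / δ²
  = (1.960 + 1.282)² · (2·8² = 128) / 4.3²
  = 10.5106 · 128 / 18.49
  = 72.76
Round up → n = 73 per group.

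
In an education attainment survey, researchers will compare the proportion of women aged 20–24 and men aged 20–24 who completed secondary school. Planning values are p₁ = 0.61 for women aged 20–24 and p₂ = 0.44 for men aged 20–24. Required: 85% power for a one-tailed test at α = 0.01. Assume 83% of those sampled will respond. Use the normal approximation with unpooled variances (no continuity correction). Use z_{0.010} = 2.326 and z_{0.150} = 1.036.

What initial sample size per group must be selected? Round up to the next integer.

n = 229 per group

n = (z_α + z_β)² · [p₁(1−p₁) + p₂(1−p₂)] / (p₁ − p₂)²
  = (2.326 + 1.036)² · (0.61·0.39 + 0.44·0.56) / (0.17)²
  = (3.362)² · (0.2379 + 0.2464) / 0.0289
  = 11.3030 · 0.4843 / 0.0289
  = 189.41
Adjust for 83% response: 189.41 / 0.83 = 228.21.
Round up → n = 229 per group.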